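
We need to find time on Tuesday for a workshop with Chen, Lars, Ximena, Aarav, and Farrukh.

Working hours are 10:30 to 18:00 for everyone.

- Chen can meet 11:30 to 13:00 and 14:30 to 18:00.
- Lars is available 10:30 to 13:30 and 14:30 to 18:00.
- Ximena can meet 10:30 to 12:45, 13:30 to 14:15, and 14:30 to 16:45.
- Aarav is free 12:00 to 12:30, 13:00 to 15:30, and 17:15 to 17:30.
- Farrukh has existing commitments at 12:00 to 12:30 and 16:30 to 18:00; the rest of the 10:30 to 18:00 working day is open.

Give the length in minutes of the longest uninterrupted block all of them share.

Farrukh free within 10:30–18:00: 10:30–12:00, 12:30–16:30.
Chen ∩ Lars: 11:30–13:00, 14:30–18:00.
Chen ∩ Lars ∩ Ximena: 11:30–12:45, 14:30–16:45.
Chen ∩ Lars ∩ Ximena ∩ Aarav: 12:00–12:30, 14:30–15:30.
Chen ∩ Lars ∩ Ximena ∩ Aarav ∩ Farrukh: 14:30–15:30.
Single common window of 60 minutes.

60 minutes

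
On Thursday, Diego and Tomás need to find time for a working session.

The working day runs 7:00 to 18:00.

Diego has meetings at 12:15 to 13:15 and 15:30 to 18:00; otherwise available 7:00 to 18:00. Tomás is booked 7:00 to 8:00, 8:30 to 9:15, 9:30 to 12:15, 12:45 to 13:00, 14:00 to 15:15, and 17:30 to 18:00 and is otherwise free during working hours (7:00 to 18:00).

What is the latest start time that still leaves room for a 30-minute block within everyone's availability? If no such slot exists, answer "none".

Diego free within 07:00–18:00: 07:00–12:15, 13:15–15:30.
Tomás free within 07:00–18:00: 08:00–08:30, 09:15–09:30, 12:15–12:45, 13:00–14:00, 15:15–17:30.
Diego ∩ Tomás: 08:00–08:30, 09:15–09:30, 13:15–14:00, 15:15–15:30.
Windows ≥ 30 min: 08:00–08:30, 13:15–14:00.
Latest start in the last window 13:15–14:00 is 14:00 − 30 min = 13:30.

13:30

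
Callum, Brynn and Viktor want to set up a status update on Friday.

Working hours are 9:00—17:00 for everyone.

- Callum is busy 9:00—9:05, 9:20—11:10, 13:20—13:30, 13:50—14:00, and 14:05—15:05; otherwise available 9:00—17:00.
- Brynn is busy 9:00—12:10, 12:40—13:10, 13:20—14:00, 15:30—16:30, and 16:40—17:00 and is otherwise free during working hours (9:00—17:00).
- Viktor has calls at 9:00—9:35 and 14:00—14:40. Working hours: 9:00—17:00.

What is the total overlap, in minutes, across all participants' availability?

75 minutes

Callum free within 09:00–17:00: 09:05–09:20, 11:10–13:20, 13:30–13:50, 14:00–14:05, 15:05–17:00.
Brynn free within 09:00–17:00: 12:10–12:40, 13:10–13:20, 14:00–15:30, 16:30–16:40.
Viktor free within 09:00–17:00: 09:35–14:00, 14:40–17:00.
Callum ∩ Brynn: 12:10–12:40, 13:10–13:20, 14:00–14:05, 15:05–15:30, 16:30–16:40.
Callum ∩ Brynn ∩ Viktor: 12:10–12:40, 13:10–13:20, 15:05–15:30, 16:30–16:40.
Total common minutes: 30 + 10 + 25 + 10 = 75.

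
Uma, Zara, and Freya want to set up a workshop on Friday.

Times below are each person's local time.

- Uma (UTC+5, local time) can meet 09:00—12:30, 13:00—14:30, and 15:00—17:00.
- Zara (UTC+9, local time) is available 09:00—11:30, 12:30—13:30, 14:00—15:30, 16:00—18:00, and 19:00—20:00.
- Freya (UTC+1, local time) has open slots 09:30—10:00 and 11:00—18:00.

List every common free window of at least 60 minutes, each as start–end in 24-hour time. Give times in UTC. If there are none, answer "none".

Uma → UTC: 04:00–07:30, 08:00–09:30, 10:00–12:00.
Zara → UTC: 00:00–02:30, 03:30–04:30, 05:00–06:30, 07:00–09:00, 10:00–11:00.
Freya → UTC: 08:30–09:00, 10:00–17:00.
Uma ∩ Zara: 04:00–04:30, 05:00–06:30, 07:00–07:30, 08:00–09:00, 10:00–11:00.
Uma ∩ Zara ∩ Freya: 08:30–09:00, 10:00–11:00.
Windows ≥ 60 min: 10:00–11:00.

10:00–11:00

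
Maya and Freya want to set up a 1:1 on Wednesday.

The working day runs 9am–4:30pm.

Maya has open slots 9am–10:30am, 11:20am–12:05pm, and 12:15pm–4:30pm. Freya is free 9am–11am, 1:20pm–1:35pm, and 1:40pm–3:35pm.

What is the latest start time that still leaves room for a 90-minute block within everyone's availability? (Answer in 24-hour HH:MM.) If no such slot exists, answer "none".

Maya ∩ Freya: 09:00–10:30, 13:20–13:35, 13:40–15:35.
Windows ≥ 90 min: 09:00–10:30, 13:40–15:35.
Latest start in the last window 13:40–15:35 is 15:35 − 90 min = 14:05.

14:05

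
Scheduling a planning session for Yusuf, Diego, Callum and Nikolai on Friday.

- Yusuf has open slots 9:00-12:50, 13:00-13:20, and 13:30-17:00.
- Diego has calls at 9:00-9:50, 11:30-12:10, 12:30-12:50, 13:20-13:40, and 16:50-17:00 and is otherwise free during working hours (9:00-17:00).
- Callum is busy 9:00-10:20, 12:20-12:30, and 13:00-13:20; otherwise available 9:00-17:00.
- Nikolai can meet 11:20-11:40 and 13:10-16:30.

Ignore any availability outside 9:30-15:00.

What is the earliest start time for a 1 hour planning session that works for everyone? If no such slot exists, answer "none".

Diego free within 09:00–17:00: 09:50–11:30, 12:10–12:30, 12:50–13:20, 13:40–16:50.
Callum free within 09:00–17:00: 10:20–12:20, 12:30–13:00, 13:20–17:00.
Yusuf ∩ Diego: 09:50–11:30, 12:10–12:30, 13:00–13:20, 13:40–16:50.
Yusuf ∩ Diego ∩ Callum: 10:20–11:30, 12:10–12:20, 13:40–16:50.
Yusuf ∩ Diego ∩ Callum ∩ Nikolai: 11:20–11:30, 13:40–16:30.
Restricted to 09:30–15:00: 11:20–11:30, 13:40–15:00.
Windows ≥ 60 min: 13:40–15:00.
Earliest such window starts at 13:40.

13:40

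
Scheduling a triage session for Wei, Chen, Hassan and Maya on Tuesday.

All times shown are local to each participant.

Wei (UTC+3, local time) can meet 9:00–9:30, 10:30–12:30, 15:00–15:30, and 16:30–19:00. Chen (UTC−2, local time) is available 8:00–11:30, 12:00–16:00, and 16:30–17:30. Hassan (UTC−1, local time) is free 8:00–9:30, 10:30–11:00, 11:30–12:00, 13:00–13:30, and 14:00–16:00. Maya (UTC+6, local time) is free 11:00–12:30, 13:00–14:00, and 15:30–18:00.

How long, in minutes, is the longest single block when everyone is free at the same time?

Wei → UTC: 06:00–06:30, 07:30–09:30, 12:00–12:30, 13:30–16:00.
Chen → UTC: 10:00–13:30, 14:00–18:00, 18:30–19:30.
Hassan → UTC: 09:00–10:30, 11:30–12:00, 12:30–13:00, 14:00–14:30, 15:00–17:00.
Maya → UTC: 05:00–06:30, 07:00–08:00, 09:30–12:00.
Wei ∩ Chen: 12:00–12:30, 14:00–16:00.
Wei ∩ Chen ∩ Hassan: 14:00–14:30, 15:00–16:00.
Wei ∩ Chen ∩ Hassan ∩ Maya: (none).
No common window.

0 minutes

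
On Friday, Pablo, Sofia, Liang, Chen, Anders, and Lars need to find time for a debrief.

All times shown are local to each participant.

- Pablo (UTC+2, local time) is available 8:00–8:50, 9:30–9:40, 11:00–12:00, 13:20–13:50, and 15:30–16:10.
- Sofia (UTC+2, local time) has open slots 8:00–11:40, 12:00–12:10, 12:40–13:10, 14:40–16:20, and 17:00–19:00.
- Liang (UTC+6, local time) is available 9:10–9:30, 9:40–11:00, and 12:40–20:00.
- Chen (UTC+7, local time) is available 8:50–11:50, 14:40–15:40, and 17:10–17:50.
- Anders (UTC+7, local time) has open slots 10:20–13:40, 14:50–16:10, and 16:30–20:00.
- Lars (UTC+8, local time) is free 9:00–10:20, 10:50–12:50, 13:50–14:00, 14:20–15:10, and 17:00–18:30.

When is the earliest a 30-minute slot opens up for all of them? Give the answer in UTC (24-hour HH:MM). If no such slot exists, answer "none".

Pablo → UTC: 06:00–06:50, 07:30–07:40, 09:00–10:00, 11:20–11:50, 13:30–14:10.
Sofia → UTC: 06:00–09:40, 10:00–10:10, 10:40–11:10, 12:40–14:20, 15:00–17:00.
Liang → UTC: 03:10–03:30, 03:40–05:00, 06:40–14:00.
Chen → UTC: 01:50–04:50, 07:40–08:40, 10:10–10:50.
Anders → UTC: 03:20–06:40, 07:50–09:10, 09:30–13:00.
Lars → UTC: 01:00–02:20, 02:50–04:50, 05:50–06:00, 06:20–07:10, 09:00–10:30.
Pablo ∩ Sofia: 06:00–06:50, 07:30–07:40, 09:00–09:40, 13:30–14:10.
Pablo ∩ Sofia ∩ Liang: 06:40–06:50, 07:30–07:40, 09:00–09:40, 13:30–14:00.
Pablo ∩ Sofia ∩ Liang ∩ Chen: (none).
Pablo ∩ Sofia ∩ Liang ∩ Chen ∩ Anders: (none).
Pablo ∩ Sofia ∩ Liang ∩ Chen ∩ Anders ∩ Lars: (none).
Windows ≥ 30 min: (none).

none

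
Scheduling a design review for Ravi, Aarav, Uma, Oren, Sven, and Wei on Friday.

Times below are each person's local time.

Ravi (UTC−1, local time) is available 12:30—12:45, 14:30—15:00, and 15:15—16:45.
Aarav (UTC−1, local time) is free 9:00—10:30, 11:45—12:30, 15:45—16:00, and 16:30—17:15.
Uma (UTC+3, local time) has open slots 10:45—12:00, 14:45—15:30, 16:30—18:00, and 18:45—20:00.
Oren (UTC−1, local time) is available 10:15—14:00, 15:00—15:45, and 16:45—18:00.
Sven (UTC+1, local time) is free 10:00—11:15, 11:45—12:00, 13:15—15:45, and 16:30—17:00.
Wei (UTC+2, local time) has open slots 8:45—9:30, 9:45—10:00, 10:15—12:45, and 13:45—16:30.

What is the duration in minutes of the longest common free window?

0 minutes

Ravi → UTC: 13:30–13:45, 15:30–16:00, 16:15–17:45.
Aarav → UTC: 10:00–11:30, 12:45–13:30, 16:45–17:00, 17:30–18:15.
Uma → UTC: 07:45–09:00, 11:45–12:30, 13:30–15:00, 15:45–17:00.
Oren → UTC: 11:15–15:00, 16:00–16:45, 17:45–19:00.
Sven → UTC: 09:00–10:15, 10:45–11:00, 12:15–14:45, 15:30–16:00.
Wei → UTC: 06:45–07:30, 07:45–08:00, 08:15–10:45, 11:45–14:30.
Ravi ∩ Aarav: 16:45–17:00, 17:30–17:45.
Ravi ∩ Aarav ∩ Uma: 16:45–17:00.
Ravi ∩ Aarav ∩ Uma ∩ Oren: (none).
Ravi ∩ Aarav ∩ Uma ∩ Oren ∩ Sven: (none).
Ravi ∩ Aarav ∩ Uma ∩ Oren ∩ Sven ∩ Wei: (none).
No common window.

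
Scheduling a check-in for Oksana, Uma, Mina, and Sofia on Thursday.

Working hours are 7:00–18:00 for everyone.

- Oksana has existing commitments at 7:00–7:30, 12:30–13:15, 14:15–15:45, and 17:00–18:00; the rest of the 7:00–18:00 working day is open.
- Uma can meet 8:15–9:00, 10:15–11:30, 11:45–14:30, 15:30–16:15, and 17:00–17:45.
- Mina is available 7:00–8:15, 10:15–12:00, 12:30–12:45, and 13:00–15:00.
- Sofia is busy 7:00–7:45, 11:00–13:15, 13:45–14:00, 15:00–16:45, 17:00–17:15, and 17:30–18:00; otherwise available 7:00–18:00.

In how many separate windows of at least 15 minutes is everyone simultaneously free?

3

Oksana free within 07:00–18:00: 07:30–12:30, 13:15–14:15, 15:45–17:00.
Sofia free within 07:00–18:00: 07:45–11:00, 13:15–13:45, 14:00–15:00, 16:45–17:00, 17:15–17:30.
Oksana ∩ Uma: 08:15–09:00, 10:15–11:30, 11:45–12:30, 13:15–14:15, 15:45–16:15.
Oksana ∩ Uma ∩ Mina: 10:15–11:30, 11:45–12:00, 13:15–14:15.
Oksana ∩ Uma ∩ Mina ∩ Sofia: 10:15–11:00, 13:15–13:45, 14:00–14:15.
Windows ≥ 15 min: 10:15–11:00, 13:15–13:45, 14:00–14:15.
That's 3 windows.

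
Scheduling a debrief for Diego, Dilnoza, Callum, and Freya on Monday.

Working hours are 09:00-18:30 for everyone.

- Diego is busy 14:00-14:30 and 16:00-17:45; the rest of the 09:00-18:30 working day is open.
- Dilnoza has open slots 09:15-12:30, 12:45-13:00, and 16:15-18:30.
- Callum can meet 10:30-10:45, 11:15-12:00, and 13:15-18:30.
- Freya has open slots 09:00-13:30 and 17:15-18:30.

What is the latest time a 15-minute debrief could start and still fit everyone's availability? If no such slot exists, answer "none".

Diego free within 09:00–18:30: 09:00–14:00, 14:30–16:00, 17:45–18:30.
Diego ∩ Dilnoza: 09:15–12:30, 12:45–13:00, 17:45–18:30.
Diego ∩ Dilnoza ∩ Callum: 10:30–10:45, 11:15–12:00, 17:45–18:30.
Diego ∩ Dilnoza ∩ Callum ∩ Freya: 10:30–10:45, 11:15–12:00, 17:45–18:30.
Windows ≥ 15 min: 10:30–10:45, 11:15–12:00, 17:45–18:30.
Latest start in the last window 17:45–18:30 is 18:30 − 15 min = 18:15.

18:15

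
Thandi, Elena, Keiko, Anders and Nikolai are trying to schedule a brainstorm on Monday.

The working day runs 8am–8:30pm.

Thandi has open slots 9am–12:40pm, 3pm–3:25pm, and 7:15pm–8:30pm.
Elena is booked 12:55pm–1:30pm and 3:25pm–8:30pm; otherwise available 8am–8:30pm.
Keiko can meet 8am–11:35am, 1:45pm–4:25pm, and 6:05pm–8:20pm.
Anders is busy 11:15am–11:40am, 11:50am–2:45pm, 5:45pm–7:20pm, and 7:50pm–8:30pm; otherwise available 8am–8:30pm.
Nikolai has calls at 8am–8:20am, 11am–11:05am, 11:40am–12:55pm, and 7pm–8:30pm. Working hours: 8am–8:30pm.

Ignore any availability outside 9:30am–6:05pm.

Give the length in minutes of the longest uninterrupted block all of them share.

Elena free within 08:00–20:30: 08:00–12:55, 13:30–15:25.
Anders free within 08:00–20:30: 08:00–11:15, 11:40–11:50, 14:45–17:45, 19:20–19:50.
Nikolai free within 08:00–20:30: 08:20–11:00, 11:05–11:40, 12:55–19:00.
Thandi ∩ Elena: 09:00–12:40, 15:00–15:25.
Thandi ∩ Elena ∩ Keiko: 09:00–11:35, 15:00–15:25.
Thandi ∩ Elena ∩ Keiko ∩ Anders: 09:00–11:15, 15:00–15:25.
Thandi ∩ Elena ∩ Keiko ∩ Anders ∩ Nikolai: 09:00–11:00, 11:05–11:15, 15:00–15:25.
Restricted to 09:30–18:05: 09:30–11:00, 11:05–11:15, 15:00–15:25.
Common window lengths: 90, 10, 25 min; longest is 90.

90 minutes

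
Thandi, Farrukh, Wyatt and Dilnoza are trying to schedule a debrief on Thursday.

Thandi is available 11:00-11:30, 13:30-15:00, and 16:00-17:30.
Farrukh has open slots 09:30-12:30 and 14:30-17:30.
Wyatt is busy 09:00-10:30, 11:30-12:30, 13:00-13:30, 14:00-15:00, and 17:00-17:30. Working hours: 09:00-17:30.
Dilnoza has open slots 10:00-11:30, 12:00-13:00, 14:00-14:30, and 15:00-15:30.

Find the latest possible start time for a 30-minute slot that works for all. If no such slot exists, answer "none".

Wyatt free within 09:00–17:30: 10:30–11:30, 12:30–13:00, 13:30–14:00, 15:00–17:00.
Thandi ∩ Farrukh: 11:00–11:30, 14:30–15:00, 16:00–17:30.
Thandi ∩ Farrukh ∩ Wyatt: 11:00–11:30, 16:00–17:00.
Thandi ∩ Farrukh ∩ Wyatt ∩ Dilnoza: 11:00–11:30.
Windows ≥ 30 min: 11:00–11:30.
Latest start in the last window 11:00–11:30 is 11:30 − 30 min = 11:00.

11:00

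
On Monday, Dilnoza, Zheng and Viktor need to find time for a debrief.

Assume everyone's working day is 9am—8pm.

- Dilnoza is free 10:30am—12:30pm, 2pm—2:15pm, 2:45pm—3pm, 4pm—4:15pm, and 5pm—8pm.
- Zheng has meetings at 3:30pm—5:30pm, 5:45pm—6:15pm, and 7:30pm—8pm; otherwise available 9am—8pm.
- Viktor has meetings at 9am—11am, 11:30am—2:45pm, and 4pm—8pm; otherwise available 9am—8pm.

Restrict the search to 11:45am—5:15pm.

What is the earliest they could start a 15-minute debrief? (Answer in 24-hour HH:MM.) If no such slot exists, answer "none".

14:45

Zheng free within 09:00–20:00: 09:00–15:30, 17:30–17:45, 18:15–19:30.
Viktor free within 09:00–20:00: 11:00–11:30, 14:45–16:00.
Dilnoza ∩ Zheng: 10:30–12:30, 14:00–14:15, 14:45–15:00, 17:30–17:45, 18:15–19:30.
Dilnoza ∩ Zheng ∩ Viktor: 11:00–11:30, 14:45–15:00.
Restricted to 11:45–17:15: 14:45–15:00.
Windows ≥ 15 min: 14:45–15:00.
Earliest such window starts at 14:45.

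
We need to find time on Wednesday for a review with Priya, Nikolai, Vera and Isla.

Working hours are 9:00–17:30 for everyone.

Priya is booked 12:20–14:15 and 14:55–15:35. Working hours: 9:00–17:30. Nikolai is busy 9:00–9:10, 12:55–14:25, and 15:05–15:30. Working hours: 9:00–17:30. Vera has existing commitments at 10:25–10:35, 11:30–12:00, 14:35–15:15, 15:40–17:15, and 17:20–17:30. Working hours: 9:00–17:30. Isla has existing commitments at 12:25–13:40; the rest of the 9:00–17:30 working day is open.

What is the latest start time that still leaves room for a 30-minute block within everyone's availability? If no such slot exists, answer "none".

11:00

Priya free within 09:00–17:30: 09:00–12:20, 14:15–14:55, 15:35–17:30.
Nikolai free within 09:00–17:30: 09:10–12:55, 14:25–15:05, 15:30–17:30.
Vera free within 09:00–17:30: 09:00–10:25, 10:35–11:30, 12:00–14:35, 15:15–15:40, 17:15–17:20.
Isla free within 09:00–17:30: 09:00–12:25, 13:40–17:30.
Priya ∩ Nikolai: 09:10–12:20, 14:25–14:55, 15:35–17:30.
Priya ∩ Nikolai ∩ Vera: 09:10–10:25, 10:35–11:30, 12:00–12:20, 14:25–14:35, 15:35–15:40, 17:15–17:20.
Priya ∩ Nikolai ∩ Vera ∩ Isla: 09:10–10:25, 10:35–11:30, 12:00–12:20, 14:25–14:35, 15:35–15:40, 17:15–17:20.
Windows ≥ 30 min: 09:10–10:25, 10:35–11:30.
Latest start in the last window 10:35–11:30 is 11:30 − 30 min = 11:00.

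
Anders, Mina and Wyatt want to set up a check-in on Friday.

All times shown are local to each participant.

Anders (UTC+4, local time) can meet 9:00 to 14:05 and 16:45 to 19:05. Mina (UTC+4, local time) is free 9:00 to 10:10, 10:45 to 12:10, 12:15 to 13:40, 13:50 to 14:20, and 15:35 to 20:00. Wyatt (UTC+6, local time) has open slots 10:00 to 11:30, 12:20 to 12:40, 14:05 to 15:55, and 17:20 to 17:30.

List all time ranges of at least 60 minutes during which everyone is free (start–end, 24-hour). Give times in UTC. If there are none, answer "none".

08:15–09:40

Anders → UTC: 05:00–10:05, 12:45–15:05.
Mina → UTC: 05:00–06:10, 06:45–08:10, 08:15–09:40, 09:50–10:20, 11:35–16:00.
Wyatt → UTC: 04:00–05:30, 06:20–06:40, 08:05–09:55, 11:20–11:30.
Anders ∩ Mina: 05:00–06:10, 06:45–08:10, 08:15–09:40, 09:50–10:05, 12:45–15:05.
Anders ∩ Mina ∩ Wyatt: 05:00–05:30, 08:05–08:10, 08:15–09:40, 09:50–09:55.
Windows ≥ 60 min: 08:15–09:40.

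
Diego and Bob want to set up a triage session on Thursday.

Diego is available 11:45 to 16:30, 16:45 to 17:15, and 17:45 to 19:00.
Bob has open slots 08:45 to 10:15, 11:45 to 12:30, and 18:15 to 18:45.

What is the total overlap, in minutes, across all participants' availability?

Diego ∩ Bob: 11:45–12:30, 18:15–18:45.
Total common minutes: 45 + 30 = 75.

75 minutes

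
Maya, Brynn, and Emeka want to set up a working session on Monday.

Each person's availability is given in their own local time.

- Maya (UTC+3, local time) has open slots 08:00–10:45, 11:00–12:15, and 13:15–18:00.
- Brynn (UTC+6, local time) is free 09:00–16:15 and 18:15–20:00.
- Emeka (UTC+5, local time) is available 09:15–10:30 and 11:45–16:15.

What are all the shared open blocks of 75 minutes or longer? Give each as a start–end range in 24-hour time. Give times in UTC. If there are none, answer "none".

08:00–09:15

Maya → UTC: 05:00–07:45, 08:00–09:15, 10:15–15:00.
Brynn → UTC: 03:00–10:15, 12:15–14:00.
Emeka → UTC: 04:15–05:30, 06:45–11:15.
Maya ∩ Brynn: 05:00–07:45, 08:00–09:15, 12:15–14:00.
Maya ∩ Brynn ∩ Emeka: 05:00–05:30, 06:45–07:45, 08:00–09:15.
Windows ≥ 75 min: 08:00–09:15.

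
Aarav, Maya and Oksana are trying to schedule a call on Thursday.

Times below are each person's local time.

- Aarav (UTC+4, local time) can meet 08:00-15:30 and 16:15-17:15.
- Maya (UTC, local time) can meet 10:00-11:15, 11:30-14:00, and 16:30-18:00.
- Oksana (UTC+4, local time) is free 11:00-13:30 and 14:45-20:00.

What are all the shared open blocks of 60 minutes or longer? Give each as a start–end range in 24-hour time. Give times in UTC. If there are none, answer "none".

Aarav → UTC: 04:00–11:30, 12:15–13:15.
Maya → UTC: 10:00–11:15, 11:30–14:00, 16:30–18:00.
Oksana → UTC: 07:00–09:30, 10:45–16:00.
Aarav ∩ Maya: 10:00–11:15, 12:15–13:15.
Aarav ∩ Maya ∩ Oksana: 10:45–11:15, 12:15–13:15.
Windows ≥ 60 min: 12:15–13:15.

12:15–13:15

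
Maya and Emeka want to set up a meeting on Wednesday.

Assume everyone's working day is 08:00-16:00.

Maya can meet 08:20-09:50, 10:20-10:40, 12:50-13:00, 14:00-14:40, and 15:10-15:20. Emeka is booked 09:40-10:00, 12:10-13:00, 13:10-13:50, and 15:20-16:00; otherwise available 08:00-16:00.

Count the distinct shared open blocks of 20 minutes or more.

3

Emeka free within 08:00–16:00: 08:00–09:40, 10:00–12:10, 13:00–13:10, 13:50–15:20.
Maya ∩ Emeka: 08:20–09:40, 10:20–10:40, 14:00–14:40, 15:10–15:20.
Windows ≥ 20 min: 08:20–09:40, 10:20–10:40, 14:00–14:40.
That's 3 windows.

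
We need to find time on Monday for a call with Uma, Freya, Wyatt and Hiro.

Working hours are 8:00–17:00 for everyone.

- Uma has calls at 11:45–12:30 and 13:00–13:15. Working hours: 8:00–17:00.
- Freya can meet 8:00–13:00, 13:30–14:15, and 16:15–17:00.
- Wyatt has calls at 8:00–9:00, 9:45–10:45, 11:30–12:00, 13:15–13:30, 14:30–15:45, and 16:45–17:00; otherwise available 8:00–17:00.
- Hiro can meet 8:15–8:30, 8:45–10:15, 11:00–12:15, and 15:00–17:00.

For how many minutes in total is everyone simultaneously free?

105 minutes

Uma free within 08:00–17:00: 08:00–11:45, 12:30–13:00, 13:15–17:00.
Wyatt free within 08:00–17:00: 09:00–09:45, 10:45–11:30, 12:00–13:15, 13:30–14:30, 15:45–16:45.
Uma ∩ Freya: 08:00–11:45, 12:30–13:00, 13:30–14:15, 16:15–17:00.
Uma ∩ Freya ∩ Wyatt: 09:00–09:45, 10:45–11:30, 12:30–13:00, 13:30–14:15, 16:15–16:45.
Uma ∩ Freya ∩ Wyatt ∩ Hiro: 09:00–09:45, 11:00–11:30, 16:15–16:45.
Total common minutes: 45 + 30 + 30 = 105.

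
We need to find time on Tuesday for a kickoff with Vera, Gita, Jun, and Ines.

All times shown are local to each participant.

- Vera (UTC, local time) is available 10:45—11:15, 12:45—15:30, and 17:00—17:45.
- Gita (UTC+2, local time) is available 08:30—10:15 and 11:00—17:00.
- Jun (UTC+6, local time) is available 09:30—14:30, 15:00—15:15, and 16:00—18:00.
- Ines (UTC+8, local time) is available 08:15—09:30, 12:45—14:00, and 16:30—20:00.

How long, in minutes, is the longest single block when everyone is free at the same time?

Vera → UTC: 10:45–11:15, 12:45–15:30, 17:00–17:45.
Gita → UTC: 06:30–08:15, 09:00–15:00.
Jun → UTC: 03:30–08:30, 09:00–09:15, 10:00–12:00.
Ines → UTC: 00:15–01:30, 04:45–06:00, 08:30–12:00.
Vera ∩ Gita: 10:45–11:15, 12:45–15:00.
Vera ∩ Gita ∩ Jun: 10:45–11:15.
Vera ∩ Gita ∩ Jun ∩ Ines: 10:45–11:15.
Single common window of 30 minutes.

30 minutes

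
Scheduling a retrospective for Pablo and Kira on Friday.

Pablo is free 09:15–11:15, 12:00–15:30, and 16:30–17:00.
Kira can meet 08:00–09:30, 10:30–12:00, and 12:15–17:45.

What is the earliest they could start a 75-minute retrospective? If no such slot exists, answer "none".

12:15

Pablo ∩ Kira: 09:15–09:30, 10:30–11:15, 12:15–15:30, 16:30–17:00.
Windows ≥ 75 min: 12:15–15:30.
Earliest such window starts at 12:15.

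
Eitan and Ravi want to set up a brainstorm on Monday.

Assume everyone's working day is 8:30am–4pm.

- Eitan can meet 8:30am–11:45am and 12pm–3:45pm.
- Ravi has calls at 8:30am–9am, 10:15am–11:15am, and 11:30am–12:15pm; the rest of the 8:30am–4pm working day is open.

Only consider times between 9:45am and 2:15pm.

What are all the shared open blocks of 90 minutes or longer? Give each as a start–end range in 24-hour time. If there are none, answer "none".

12:15–14:15

Ravi free within 08:30–16:00: 09:00–10:15, 11:15–11:30, 12:15–16:00.
Eitan ∩ Ravi: 09:00–10:15, 11:15–11:30, 12:15–15:45.
Restricted to 09:45–14:15: 09:45–10:15, 11:15–11:30, 12:15–14:15.
Windows ≥ 90 min: 12:15–14:15.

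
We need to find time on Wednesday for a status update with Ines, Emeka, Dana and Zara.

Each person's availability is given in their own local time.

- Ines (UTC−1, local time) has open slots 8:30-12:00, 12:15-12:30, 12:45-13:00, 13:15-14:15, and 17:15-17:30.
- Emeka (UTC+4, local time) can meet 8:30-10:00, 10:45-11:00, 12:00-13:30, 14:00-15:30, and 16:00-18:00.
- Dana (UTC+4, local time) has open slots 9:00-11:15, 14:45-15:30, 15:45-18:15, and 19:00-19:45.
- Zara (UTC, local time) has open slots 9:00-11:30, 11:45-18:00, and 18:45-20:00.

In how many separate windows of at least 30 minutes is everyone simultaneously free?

2

Ines → UTC: 09:30–13:00, 13:15–13:30, 13:45–14:00, 14:15–15:15, 18:15–18:30.
Emeka → UTC: 04:30–06:00, 06:45–07:00, 08:00–09:30, 10:00–11:30, 12:00–14:00.
Dana → UTC: 05:00–07:15, 10:45–11:30, 11:45–14:15, 15:00–15:45.
Zara → UTC: 09:00–11:30, 11:45–18:00, 18:45–20:00.
Ines ∩ Emeka: 10:00–11:30, 12:00–13:00, 13:15–13:30, 13:45–14:00.
Ines ∩ Emeka ∩ Dana: 10:45–11:30, 12:00–13:00, 13:15–13:30, 13:45–14:00.
Ines ∩ Emeka ∩ Dana ∩ Zara: 10:45–11:30, 12:00–13:00, 13:15–13:30, 13:45–14:00.
Windows ≥ 30 min: 10:45–11:30, 12:00–13:00.
That's 2 windows.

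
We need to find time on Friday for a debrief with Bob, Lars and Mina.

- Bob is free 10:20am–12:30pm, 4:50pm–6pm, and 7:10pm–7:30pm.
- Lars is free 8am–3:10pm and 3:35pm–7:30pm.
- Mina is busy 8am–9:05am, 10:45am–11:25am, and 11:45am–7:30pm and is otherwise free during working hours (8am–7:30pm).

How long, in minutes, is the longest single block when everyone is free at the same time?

25 minutes

Mina free within 08:00–19:30: 09:05–10:45, 11:25–11:45.
Bob ∩ Lars: 10:20–12:30, 16:50–18:00, 19:10–19:30.
Bob ∩ Lars ∩ Mina: 10:20–10:45, 11:25–11:45.
Common window lengths: 25, 20 min; longest is 25.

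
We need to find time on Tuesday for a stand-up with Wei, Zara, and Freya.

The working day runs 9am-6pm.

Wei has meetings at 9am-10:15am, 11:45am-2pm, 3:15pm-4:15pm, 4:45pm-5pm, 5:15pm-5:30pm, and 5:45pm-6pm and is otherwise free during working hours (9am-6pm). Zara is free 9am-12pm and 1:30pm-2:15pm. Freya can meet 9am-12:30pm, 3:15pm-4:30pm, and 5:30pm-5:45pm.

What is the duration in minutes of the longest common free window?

90 minutes

Wei free within 09:00–18:00: 10:15–11:45, 14:00–15:15, 16:15–16:45, 17:00–17:15, 17:30–17:45.
Wei ∩ Zara: 10:15–11:45, 14:00–14:15.
Wei ∩ Zara ∩ Freya: 10:15–11:45.
Single common window of 90 minutes.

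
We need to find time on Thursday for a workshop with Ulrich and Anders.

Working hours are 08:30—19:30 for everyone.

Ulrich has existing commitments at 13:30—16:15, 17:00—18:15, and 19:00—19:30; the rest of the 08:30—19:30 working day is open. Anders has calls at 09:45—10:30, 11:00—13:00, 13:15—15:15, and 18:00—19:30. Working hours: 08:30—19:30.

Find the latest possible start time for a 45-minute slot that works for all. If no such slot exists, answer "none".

16:15

Ulrich free within 08:30–19:30: 08:30–13:30, 16:15–17:00, 18:15–19:00.
Anders free within 08:30–19:30: 08:30–09:45, 10:30–11:00, 13:00–13:15, 15:15–18:00.
Ulrich ∩ Anders: 08:30–09:45, 10:30–11:00, 13:00–13:15, 16:15–17:00.
Windows ≥ 45 min: 08:30–09:45, 16:15–17:00.
Latest start in the last window 16:15–17:00 is 17:00 − 45 min = 16:15.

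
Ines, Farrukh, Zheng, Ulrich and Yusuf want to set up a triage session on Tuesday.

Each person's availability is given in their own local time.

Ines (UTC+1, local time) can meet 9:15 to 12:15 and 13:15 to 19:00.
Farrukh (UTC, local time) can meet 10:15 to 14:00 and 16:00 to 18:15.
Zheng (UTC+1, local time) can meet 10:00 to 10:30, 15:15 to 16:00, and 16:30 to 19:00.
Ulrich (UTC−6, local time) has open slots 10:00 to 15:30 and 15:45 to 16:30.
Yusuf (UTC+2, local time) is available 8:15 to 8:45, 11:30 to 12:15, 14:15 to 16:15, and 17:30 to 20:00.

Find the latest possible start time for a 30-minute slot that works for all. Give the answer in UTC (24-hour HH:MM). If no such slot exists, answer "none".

Ines → UTC: 08:15–11:15, 12:15–18:00.
Farrukh → UTC: 10:15–14:00, 16:00–18:15.
Zheng → UTC: 09:00–09:30, 14:15–15:00, 15:30–18:00.
Ulrich → UTC: 16:00–21:30, 21:45–22:30.
Yusuf → UTC: 06:15–06:45, 09:30–10:15, 12:15–14:15, 15:30–18:00.
Ines ∩ Farrukh: 10:15–11:15, 12:15–14:00, 16:00–18:00.
Ines ∩ Farrukh ∩ Zheng: 16:00–18:00.
Ines ∩ Farrukh ∩ Zheng ∩ Ulrich: 16:00–18:00.
Ines ∩ Farrukh ∩ Zheng ∩ Ulrich ∩ Yusuf: 16:00–18:00.
Windows ≥ 30 min: 16:00–18:00.
Latest start in the last window 16:00–18:00 is 18:00 − 30 min = 17:30.

17:30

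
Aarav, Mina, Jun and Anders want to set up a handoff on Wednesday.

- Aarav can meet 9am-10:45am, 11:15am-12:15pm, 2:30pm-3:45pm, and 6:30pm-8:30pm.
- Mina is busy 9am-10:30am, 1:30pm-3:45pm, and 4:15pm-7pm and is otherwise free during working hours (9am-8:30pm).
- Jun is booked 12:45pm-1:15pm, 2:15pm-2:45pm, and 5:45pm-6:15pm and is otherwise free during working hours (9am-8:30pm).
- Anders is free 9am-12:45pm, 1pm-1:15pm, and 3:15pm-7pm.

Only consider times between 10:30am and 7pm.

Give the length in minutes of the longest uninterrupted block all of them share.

60 minutes

Mina free within 09:00–20:30: 10:30–13:30, 15:45–16:15, 19:00–20:30.
Jun free within 09:00–20:30: 09:00–12:45, 13:15–14:15, 14:45–17:45, 18:15–20:30.
Aarav ∩ Mina: 10:30–10:45, 11:15–12:15, 19:00–20:30.
Aarav ∩ Mina ∩ Jun: 10:30–10:45, 11:15–12:15, 19:00–20:30.
Aarav ∩ Mina ∩ Jun ∩ Anders: 10:30–10:45, 11:15–12:15.
Restricted to 10:30–19:00: 10:30–10:45, 11:15–12:15.
Common window lengths: 15, 60 min; longest is 60.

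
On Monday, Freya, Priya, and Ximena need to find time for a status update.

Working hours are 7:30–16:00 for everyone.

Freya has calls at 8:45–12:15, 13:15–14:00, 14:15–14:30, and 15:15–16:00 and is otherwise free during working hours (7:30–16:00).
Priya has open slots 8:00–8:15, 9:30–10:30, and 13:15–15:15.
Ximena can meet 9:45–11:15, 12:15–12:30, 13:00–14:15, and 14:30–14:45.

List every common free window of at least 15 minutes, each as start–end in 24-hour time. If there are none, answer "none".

Freya free within 07:30–16:00: 07:30–08:45, 12:15–13:15, 14:00–14:15, 14:30–15:15.
Freya ∩ Priya: 08:00–08:15, 14:00–14:15, 14:30–15:15.
Freya ∩ Priya ∩ Ximena: 14:00–14:15, 14:30–14:45.
Windows ≥ 15 min: 14:00–14:15, 14:30–14:45.

14:00–14:15, 14:30–14:45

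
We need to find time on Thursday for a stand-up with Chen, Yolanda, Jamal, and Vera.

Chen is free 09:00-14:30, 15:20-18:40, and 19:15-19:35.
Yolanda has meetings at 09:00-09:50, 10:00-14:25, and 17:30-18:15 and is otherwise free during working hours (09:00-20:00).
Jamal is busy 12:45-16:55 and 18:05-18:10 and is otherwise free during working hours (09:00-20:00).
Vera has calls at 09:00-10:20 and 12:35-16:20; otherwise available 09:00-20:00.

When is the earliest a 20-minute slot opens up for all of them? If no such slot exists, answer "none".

Yolanda free within 09:00–20:00: 09:50–10:00, 14:25–17:30, 18:15–20:00.
Jamal free within 09:00–20:00: 09:00–12:45, 16:55–18:05, 18:10–20:00.
Vera free within 09:00–20:00: 10:20–12:35, 16:20–20:00.
Chen ∩ Yolanda: 09:50–10:00, 14:25–14:30, 15:20–17:30, 18:15–18:40, 19:15–19:35.
Chen ∩ Yolanda ∩ Jamal: 09:50–10:00, 16:55–17:30, 18:15–18:40, 19:15–19:35.
Chen ∩ Yolanda ∩ Jamal ∩ Vera: 16:55–17:30, 18:15–18:40, 19:15–19:35.
Windows ≥ 20 min: 16:55–17:30, 18:15–18:40, 19:15–19:35.
Earliest such window starts at 16:55.

16:55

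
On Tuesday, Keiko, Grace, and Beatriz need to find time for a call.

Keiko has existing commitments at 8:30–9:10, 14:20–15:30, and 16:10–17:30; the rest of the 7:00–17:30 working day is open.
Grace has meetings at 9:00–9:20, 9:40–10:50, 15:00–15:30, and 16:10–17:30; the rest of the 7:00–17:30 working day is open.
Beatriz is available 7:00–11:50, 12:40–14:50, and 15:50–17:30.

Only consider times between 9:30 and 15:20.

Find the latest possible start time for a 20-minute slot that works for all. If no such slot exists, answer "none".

14:00

Keiko free within 07:00–17:30: 07:00–08:30, 09:10–14:20, 15:30–16:10.
Grace free within 07:00–17:30: 07:00–09:00, 09:20–09:40, 10:50–15:00, 15:30–16:10.
Keiko ∩ Grace: 07:00–08:30, 09:20–09:40, 10:50–14:20, 15:30–16:10.
Keiko ∩ Grace ∩ Beatriz: 07:00–08:30, 09:20–09:40, 10:50–11:50, 12:40–14:20, 15:50–16:10.
Restricted to 09:30–15:20: 09:30–09:40, 10:50–11:50, 12:40–14:20.
Windows ≥ 20 min: 10:50–11:50, 12:40–14:20.
Latest start in the last window 12:40–14:20 is 14:20 − 20 min = 14:00.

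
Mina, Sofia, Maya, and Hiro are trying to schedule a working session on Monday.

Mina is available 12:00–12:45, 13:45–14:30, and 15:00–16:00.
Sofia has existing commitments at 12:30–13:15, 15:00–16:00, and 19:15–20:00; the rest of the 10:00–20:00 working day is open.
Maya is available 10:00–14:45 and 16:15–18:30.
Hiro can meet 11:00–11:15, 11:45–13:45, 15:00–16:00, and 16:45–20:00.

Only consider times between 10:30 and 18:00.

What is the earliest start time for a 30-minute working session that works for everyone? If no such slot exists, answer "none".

12:00

Sofia free within 10:00–20:00: 10:00–12:30, 13:15–15:00, 16:00–19:15.
Mina ∩ Sofia: 12:00–12:30, 13:45–14:30.
Mina ∩ Sofia ∩ Maya: 12:00–12:30, 13:45–14:30.
Mina ∩ Sofia ∩ Maya ∩ Hiro: 12:00–12:30.
Restricted to 10:30–18:00: 12:00–12:30.
Windows ≥ 30 min: 12:00–12:30.
Earliest such window starts at 12:00.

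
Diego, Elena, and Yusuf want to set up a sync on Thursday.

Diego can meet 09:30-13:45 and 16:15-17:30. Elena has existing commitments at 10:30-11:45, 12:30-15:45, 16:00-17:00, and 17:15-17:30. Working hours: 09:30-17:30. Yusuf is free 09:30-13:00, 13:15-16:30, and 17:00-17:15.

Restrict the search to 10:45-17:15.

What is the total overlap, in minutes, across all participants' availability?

60 minutes

Elena free within 09:30–17:30: 09:30–10:30, 11:45–12:30, 15:45–16:00, 17:00–17:15.
Diego ∩ Elena: 09:30–10:30, 11:45–12:30, 17:00–17:15.
Diego ∩ Elena ∩ Yusuf: 09:30–10:30, 11:45–12:30, 17:00–17:15.
Restricted to 10:45–17:15: 11:45–12:30, 17:00–17:15.
Total common minutes: 45 + 15 = 60.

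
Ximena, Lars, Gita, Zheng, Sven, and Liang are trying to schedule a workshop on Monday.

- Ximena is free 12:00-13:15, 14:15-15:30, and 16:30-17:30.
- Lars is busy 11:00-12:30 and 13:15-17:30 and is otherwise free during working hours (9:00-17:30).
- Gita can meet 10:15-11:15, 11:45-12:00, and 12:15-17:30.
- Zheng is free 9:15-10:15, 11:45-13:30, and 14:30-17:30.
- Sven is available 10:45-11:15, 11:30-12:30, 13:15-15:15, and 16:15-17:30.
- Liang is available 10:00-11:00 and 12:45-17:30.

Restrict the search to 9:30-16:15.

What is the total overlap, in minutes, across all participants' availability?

0 minutes

Lars free within 09:00–17:30: 09:00–11:00, 12:30–13:15.
Ximena ∩ Lars: 12:30–13:15.
Ximena ∩ Lars ∩ Gita: 12:30–13:15.
Ximena ∩ Lars ∩ Gita ∩ Zheng: 12:30–13:15.
Ximena ∩ Lars ∩ Gita ∩ Zheng ∩ Sven: (none).
Ximena ∩ Lars ∩ Gita ∩ Zheng ∩ Sven ∩ Liang: (none).
Restricted to 09:30–16:15: (none).
Total common minutes: 0.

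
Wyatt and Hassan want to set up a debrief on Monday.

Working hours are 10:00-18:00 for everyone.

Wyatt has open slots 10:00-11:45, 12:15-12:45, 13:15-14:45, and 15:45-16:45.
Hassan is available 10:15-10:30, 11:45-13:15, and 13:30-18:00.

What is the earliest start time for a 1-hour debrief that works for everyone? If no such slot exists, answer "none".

13:30

Wyatt ∩ Hassan: 10:15–10:30, 12:15–12:45, 13:30–14:45, 15:45–16:45.
Windows ≥ 60 min: 13:30–14:45, 15:45–16:45.
Earliest such window starts at 13:30.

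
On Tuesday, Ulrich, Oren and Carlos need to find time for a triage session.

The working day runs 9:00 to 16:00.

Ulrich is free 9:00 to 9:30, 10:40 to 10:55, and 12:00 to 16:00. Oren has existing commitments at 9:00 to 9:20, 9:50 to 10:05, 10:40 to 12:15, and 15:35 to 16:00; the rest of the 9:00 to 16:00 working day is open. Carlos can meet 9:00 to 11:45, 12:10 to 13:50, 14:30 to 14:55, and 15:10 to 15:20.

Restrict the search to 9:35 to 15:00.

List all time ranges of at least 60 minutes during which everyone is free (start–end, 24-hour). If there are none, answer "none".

12:15–13:50

Oren free within 09:00–16:00: 09:20–09:50, 10:05–10:40, 12:15–15:35.
Ulrich ∩ Oren: 09:20–09:30, 12:15–15:35.
Ulrich ∩ Oren ∩ Carlos: 09:20–09:30, 12:15–13:50, 14:30–14:55, 15:10–15:20.
Restricted to 09:35–15:00: 12:15–13:50, 14:30–14:55.
Windows ≥ 60 min: 12:15–13:50.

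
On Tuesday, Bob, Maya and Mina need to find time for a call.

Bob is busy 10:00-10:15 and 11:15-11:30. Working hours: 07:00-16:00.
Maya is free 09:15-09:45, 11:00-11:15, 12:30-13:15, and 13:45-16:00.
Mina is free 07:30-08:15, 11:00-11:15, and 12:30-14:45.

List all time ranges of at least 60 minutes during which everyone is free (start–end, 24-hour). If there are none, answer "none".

13:45–14:45

Bob free within 07:00–16:00: 07:00–10:00, 10:15–11:15, 11:30–16:00.
Bob ∩ Maya: 09:15–09:45, 11:00–11:15, 12:30–13:15, 13:45–16:00.
Bob ∩ Maya ∩ Mina: 11:00–11:15, 12:30–13:15, 13:45–14:45.
Windows ≥ 60 min: 13:45–14:45.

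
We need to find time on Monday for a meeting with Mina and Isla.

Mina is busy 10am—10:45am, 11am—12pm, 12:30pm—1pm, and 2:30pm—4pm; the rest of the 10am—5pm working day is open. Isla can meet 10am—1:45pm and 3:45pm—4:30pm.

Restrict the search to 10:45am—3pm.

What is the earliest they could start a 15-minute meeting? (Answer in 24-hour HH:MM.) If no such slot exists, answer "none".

Mina free within 10:00–17:00: 10:45–11:00, 12:00–12:30, 13:00–14:30, 16:00–17:00.
Mina ∩ Isla: 10:45–11:00, 12:00–12:30, 13:00–13:45, 16:00–16:30.
Restricted to 10:45–15:00: 10:45–11:00, 12:00–12:30, 13:00–13:45.
Windows ≥ 15 min: 10:45–11:00, 12:00–12:30, 13:00–13:45.
Earliest such window starts at 10:45.

10:45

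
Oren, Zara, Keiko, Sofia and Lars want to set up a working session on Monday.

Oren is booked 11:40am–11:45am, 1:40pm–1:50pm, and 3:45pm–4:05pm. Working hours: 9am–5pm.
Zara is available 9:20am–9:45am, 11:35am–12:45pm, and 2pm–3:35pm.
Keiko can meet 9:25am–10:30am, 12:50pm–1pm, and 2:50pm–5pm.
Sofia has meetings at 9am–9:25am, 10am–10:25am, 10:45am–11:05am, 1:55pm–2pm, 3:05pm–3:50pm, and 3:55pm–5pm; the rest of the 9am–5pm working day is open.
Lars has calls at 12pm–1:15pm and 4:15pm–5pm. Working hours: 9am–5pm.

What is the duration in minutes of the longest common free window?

Oren free within 09:00–17:00: 09:00–11:40, 11:45–13:40, 13:50–15:45, 16:05–17:00.
Sofia free within 09:00–17:00: 09:25–10:00, 10:25–10:45, 11:05–13:55, 14:00–15:05, 15:50–15:55.
Lars free within 09:00–17:00: 09:00–12:00, 13:15–16:15.
Oren ∩ Zara: 09:20–09:45, 11:35–11:40, 11:45–12:45, 14:00–15:35.
Oren ∩ Zara ∩ Keiko: 09:25–09:45, 14:50–15:35.
Oren ∩ Zara ∩ Keiko ∩ Sofia: 09:25–09:45, 14:50–15:05.
Oren ∩ Zara ∩ Keiko ∩ Sofia ∩ Lars: 09:25–09:45, 14:50–15:05.
Common window lengths: 20, 15 min; longest is 20.

20 minutes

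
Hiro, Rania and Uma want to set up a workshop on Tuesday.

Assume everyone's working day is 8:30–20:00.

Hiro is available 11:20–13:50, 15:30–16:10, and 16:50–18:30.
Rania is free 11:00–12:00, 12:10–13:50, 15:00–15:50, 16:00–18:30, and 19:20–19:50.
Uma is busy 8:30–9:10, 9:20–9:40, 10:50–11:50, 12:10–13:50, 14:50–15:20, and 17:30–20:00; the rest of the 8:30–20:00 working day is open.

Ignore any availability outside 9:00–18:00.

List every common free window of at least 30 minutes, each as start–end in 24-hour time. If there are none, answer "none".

16:50–17:30

Uma free within 08:30–20:00: 09:10–09:20, 09:40–10:50, 11:50–12:10, 13:50–14:50, 15:20–17:30.
Hiro ∩ Rania: 11:20–12:00, 12:10–13:50, 15:30–15:50, 16:00–16:10, 16:50–18:30.
Hiro ∩ Rania ∩ Uma: 11:50–12:00, 15:30–15:50, 16:00–16:10, 16:50–17:30.
Restricted to 09:00–18:00: 11:50–12:00, 15:30–15:50, 16:00–16:10, 16:50–17:30.
Windows ≥ 30 min: 16:50–17:30.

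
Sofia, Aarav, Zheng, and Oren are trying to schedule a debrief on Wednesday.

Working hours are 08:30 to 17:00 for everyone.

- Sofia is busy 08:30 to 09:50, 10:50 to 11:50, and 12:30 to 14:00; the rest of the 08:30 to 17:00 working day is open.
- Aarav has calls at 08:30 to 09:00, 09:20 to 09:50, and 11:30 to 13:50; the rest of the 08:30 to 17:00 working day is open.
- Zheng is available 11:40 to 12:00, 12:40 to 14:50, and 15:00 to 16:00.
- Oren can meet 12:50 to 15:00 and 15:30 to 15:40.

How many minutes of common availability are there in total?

60 minutes

Sofia free within 08:30–17:00: 09:50–10:50, 11:50–12:30, 14:00–17:00.
Aarav free within 08:30–17:00: 09:00–09:20, 09:50–11:30, 13:50–17:00.
Sofia ∩ Aarav: 09:50–10:50, 14:00–17:00.
Sofia ∩ Aarav ∩ Zheng: 14:00–14:50, 15:00–16:00.
Sofia ∩ Aarav ∩ Zheng ∩ Oren: 14:00–14:50, 15:30–15:40.
Total common minutes: 50 + 10 = 60.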